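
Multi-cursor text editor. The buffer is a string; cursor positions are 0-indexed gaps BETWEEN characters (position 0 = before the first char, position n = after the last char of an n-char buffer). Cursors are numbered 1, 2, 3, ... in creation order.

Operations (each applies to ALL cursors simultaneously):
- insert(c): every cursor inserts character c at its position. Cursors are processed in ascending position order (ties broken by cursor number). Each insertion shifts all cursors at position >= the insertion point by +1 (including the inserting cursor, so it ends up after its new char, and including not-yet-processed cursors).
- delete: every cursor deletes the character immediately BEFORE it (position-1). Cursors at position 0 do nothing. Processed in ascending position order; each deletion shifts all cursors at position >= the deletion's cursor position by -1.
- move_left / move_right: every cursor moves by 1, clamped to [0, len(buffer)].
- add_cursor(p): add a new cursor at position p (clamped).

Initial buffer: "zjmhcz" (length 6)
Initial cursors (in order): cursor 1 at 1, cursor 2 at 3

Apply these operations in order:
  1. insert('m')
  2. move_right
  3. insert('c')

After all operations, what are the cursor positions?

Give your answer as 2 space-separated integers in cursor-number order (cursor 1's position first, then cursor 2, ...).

After op 1 (insert('m')): buffer="zmjmmhcz" (len 8), cursors c1@2 c2@5, authorship .1..2...
After op 2 (move_right): buffer="zmjmmhcz" (len 8), cursors c1@3 c2@6, authorship .1..2...
After op 3 (insert('c')): buffer="zmjcmmhccz" (len 10), cursors c1@4 c2@8, authorship .1.1.2.2..

Answer: 4 8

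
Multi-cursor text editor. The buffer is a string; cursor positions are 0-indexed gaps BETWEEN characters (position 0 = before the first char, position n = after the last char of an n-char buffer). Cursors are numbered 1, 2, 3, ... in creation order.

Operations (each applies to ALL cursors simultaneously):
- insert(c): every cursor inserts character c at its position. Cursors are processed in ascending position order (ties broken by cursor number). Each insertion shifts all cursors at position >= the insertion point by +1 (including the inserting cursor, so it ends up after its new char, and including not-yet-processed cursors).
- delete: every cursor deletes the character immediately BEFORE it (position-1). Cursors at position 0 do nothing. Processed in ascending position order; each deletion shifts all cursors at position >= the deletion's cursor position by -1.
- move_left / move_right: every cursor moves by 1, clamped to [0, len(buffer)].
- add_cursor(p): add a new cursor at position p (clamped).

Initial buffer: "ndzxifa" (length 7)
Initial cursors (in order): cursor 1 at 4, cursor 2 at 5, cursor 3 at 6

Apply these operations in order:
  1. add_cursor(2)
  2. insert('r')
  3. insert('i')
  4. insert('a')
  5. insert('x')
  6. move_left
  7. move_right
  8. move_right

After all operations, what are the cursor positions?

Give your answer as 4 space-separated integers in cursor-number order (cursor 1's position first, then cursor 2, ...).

Answer: 13 18 23 7

Derivation:
After op 1 (add_cursor(2)): buffer="ndzxifa" (len 7), cursors c4@2 c1@4 c2@5 c3@6, authorship .......
After op 2 (insert('r')): buffer="ndrzxrirfra" (len 11), cursors c4@3 c1@6 c2@8 c3@10, authorship ..4..1.2.3.
After op 3 (insert('i')): buffer="ndrizxriirifria" (len 15), cursors c4@4 c1@8 c2@11 c3@14, authorship ..44..11.22.33.
After op 4 (insert('a')): buffer="ndriazxriairiafriaa" (len 19), cursors c4@5 c1@10 c2@14 c3@18, authorship ..444..111.222.333.
After op 5 (insert('x')): buffer="ndriaxzxriaxiriaxfriaxa" (len 23), cursors c4@6 c1@12 c2@17 c3@22, authorship ..4444..1111.2222.3333.
After op 6 (move_left): buffer="ndriaxzxriaxiriaxfriaxa" (len 23), cursors c4@5 c1@11 c2@16 c3@21, authorship ..4444..1111.2222.3333.
After op 7 (move_right): buffer="ndriaxzxriaxiriaxfriaxa" (len 23), cursors c4@6 c1@12 c2@17 c3@22, authorship ..4444..1111.2222.3333.
After op 8 (move_right): buffer="ndriaxzxriaxiriaxfriaxa" (len 23), cursors c4@7 c1@13 c2@18 c3@23, authorship ..4444..1111.2222.3333.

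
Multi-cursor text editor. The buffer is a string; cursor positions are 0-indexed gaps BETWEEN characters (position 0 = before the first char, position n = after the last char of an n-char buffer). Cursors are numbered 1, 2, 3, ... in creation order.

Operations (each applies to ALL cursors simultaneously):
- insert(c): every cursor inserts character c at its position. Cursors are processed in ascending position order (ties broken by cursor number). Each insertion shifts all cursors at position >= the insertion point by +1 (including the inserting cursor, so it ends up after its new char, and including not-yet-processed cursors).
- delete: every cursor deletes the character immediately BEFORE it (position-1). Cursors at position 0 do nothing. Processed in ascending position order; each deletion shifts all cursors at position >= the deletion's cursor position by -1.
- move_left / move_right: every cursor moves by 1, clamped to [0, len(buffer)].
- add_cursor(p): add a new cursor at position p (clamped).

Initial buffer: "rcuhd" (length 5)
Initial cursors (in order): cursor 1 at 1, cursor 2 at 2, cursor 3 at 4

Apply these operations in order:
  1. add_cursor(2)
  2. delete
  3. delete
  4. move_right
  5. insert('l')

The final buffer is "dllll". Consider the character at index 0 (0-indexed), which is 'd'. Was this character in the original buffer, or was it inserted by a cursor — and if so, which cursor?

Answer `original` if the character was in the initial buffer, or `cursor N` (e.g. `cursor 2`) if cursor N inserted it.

After op 1 (add_cursor(2)): buffer="rcuhd" (len 5), cursors c1@1 c2@2 c4@2 c3@4, authorship .....
After op 2 (delete): buffer="ud" (len 2), cursors c1@0 c2@0 c4@0 c3@1, authorship ..
After op 3 (delete): buffer="d" (len 1), cursors c1@0 c2@0 c3@0 c4@0, authorship .
After op 4 (move_right): buffer="d" (len 1), cursors c1@1 c2@1 c3@1 c4@1, authorship .
After op 5 (insert('l')): buffer="dllll" (len 5), cursors c1@5 c2@5 c3@5 c4@5, authorship .1234
Authorship (.=original, N=cursor N): . 1 2 3 4
Index 0: author = original

Answer: original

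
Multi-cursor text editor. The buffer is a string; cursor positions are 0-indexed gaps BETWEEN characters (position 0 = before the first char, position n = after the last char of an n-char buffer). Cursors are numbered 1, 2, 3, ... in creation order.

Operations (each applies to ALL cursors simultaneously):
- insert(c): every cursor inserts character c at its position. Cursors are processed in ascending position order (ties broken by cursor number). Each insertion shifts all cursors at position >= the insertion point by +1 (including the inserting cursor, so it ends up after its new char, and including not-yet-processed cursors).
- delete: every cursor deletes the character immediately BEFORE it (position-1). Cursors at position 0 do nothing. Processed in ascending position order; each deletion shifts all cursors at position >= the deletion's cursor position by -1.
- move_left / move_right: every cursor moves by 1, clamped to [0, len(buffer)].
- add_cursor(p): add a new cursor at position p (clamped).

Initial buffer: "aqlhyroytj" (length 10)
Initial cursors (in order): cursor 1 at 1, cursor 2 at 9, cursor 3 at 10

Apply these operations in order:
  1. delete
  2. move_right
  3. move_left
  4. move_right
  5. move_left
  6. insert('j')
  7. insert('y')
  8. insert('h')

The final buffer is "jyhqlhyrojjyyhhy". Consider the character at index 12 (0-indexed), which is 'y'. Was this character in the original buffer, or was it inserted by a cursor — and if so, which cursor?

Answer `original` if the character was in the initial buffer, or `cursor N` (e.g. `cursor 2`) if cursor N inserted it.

Answer: cursor 3

Derivation:
After op 1 (delete): buffer="qlhyroy" (len 7), cursors c1@0 c2@7 c3@7, authorship .......
After op 2 (move_right): buffer="qlhyroy" (len 7), cursors c1@1 c2@7 c3@7, authorship .......
After op 3 (move_left): buffer="qlhyroy" (len 7), cursors c1@0 c2@6 c3@6, authorship .......
After op 4 (move_right): buffer="qlhyroy" (len 7), cursors c1@1 c2@7 c3@7, authorship .......
After op 5 (move_left): buffer="qlhyroy" (len 7), cursors c1@0 c2@6 c3@6, authorship .......
After op 6 (insert('j')): buffer="jqlhyrojjy" (len 10), cursors c1@1 c2@9 c3@9, authorship 1......23.
After op 7 (insert('y')): buffer="jyqlhyrojjyyy" (len 13), cursors c1@2 c2@12 c3@12, authorship 11......2323.
After op 8 (insert('h')): buffer="jyhqlhyrojjyyhhy" (len 16), cursors c1@3 c2@15 c3@15, authorship 111......232323.
Authorship (.=original, N=cursor N): 1 1 1 . . . . . . 2 3 2 3 2 3 .
Index 12: author = 3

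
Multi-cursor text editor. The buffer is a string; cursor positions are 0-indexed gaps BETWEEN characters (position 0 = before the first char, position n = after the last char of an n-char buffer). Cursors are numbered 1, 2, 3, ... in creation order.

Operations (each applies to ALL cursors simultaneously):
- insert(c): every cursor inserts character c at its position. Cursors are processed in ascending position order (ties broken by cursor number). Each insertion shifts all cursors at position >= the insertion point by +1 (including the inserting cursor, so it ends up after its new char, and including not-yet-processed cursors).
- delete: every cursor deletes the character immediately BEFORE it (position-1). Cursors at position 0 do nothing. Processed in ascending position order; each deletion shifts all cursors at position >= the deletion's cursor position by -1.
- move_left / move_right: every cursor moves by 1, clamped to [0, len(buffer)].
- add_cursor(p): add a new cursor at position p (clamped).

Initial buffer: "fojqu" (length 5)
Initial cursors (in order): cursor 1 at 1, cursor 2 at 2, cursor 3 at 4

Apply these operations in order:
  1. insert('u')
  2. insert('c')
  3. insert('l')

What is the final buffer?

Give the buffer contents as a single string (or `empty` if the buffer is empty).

Answer: fucloucljquclu

Derivation:
After op 1 (insert('u')): buffer="fuoujquu" (len 8), cursors c1@2 c2@4 c3@7, authorship .1.2..3.
After op 2 (insert('c')): buffer="fucoucjqucu" (len 11), cursors c1@3 c2@6 c3@10, authorship .11.22..33.
After op 3 (insert('l')): buffer="fucloucljquclu" (len 14), cursors c1@4 c2@8 c3@13, authorship .111.222..333.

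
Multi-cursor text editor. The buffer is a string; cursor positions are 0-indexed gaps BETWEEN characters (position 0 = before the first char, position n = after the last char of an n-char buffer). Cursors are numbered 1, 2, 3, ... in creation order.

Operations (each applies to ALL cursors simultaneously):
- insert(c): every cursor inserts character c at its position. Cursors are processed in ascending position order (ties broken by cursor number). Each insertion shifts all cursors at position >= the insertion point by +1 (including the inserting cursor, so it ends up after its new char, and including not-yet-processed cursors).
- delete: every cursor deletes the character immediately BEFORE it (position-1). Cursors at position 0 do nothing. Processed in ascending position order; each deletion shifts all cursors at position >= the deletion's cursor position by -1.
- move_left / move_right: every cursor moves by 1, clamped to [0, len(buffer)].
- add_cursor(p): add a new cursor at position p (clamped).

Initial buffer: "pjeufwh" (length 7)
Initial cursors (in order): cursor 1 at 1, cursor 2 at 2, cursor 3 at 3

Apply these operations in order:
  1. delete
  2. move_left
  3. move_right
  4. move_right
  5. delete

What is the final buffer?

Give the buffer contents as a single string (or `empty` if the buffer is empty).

Answer: wh

Derivation:
After op 1 (delete): buffer="ufwh" (len 4), cursors c1@0 c2@0 c3@0, authorship ....
After op 2 (move_left): buffer="ufwh" (len 4), cursors c1@0 c2@0 c3@0, authorship ....
After op 3 (move_right): buffer="ufwh" (len 4), cursors c1@1 c2@1 c3@1, authorship ....
After op 4 (move_right): buffer="ufwh" (len 4), cursors c1@2 c2@2 c3@2, authorship ....
After op 5 (delete): buffer="wh" (len 2), cursors c1@0 c2@0 c3@0, authorship ..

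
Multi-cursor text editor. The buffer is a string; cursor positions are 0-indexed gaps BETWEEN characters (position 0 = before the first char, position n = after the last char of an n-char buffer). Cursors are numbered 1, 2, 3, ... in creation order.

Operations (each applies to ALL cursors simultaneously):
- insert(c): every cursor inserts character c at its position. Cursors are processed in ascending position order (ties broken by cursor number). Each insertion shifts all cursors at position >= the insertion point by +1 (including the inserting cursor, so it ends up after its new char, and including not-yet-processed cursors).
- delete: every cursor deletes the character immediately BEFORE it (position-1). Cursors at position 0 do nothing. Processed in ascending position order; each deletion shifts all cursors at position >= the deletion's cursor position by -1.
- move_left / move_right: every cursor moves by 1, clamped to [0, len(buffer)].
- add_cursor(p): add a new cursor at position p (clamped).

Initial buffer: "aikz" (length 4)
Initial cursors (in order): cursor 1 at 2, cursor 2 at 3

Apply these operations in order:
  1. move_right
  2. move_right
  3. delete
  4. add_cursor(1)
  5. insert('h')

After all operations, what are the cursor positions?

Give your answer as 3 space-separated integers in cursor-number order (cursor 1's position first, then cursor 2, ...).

After op 1 (move_right): buffer="aikz" (len 4), cursors c1@3 c2@4, authorship ....
After op 2 (move_right): buffer="aikz" (len 4), cursors c1@4 c2@4, authorship ....
After op 3 (delete): buffer="ai" (len 2), cursors c1@2 c2@2, authorship ..
After op 4 (add_cursor(1)): buffer="ai" (len 2), cursors c3@1 c1@2 c2@2, authorship ..
After op 5 (insert('h')): buffer="ahihh" (len 5), cursors c3@2 c1@5 c2@5, authorship .3.12

Answer: 5 5 2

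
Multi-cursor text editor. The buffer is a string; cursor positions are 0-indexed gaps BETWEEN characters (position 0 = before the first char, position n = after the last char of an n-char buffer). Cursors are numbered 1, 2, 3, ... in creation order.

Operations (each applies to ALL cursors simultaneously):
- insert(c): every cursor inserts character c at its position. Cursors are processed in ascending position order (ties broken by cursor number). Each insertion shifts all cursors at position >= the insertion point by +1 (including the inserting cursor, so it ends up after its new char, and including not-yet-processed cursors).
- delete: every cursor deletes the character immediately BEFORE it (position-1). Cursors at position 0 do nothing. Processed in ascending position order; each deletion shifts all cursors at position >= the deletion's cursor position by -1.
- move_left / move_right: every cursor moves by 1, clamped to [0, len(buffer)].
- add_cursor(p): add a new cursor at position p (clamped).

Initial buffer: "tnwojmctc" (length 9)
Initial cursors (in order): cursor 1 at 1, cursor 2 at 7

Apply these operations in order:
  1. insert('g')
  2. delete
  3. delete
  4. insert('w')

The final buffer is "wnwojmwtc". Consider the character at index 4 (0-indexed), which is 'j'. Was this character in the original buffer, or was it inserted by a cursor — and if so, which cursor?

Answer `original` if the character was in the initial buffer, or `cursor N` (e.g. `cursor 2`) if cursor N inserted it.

After op 1 (insert('g')): buffer="tgnwojmcgtc" (len 11), cursors c1@2 c2@9, authorship .1......2..
After op 2 (delete): buffer="tnwojmctc" (len 9), cursors c1@1 c2@7, authorship .........
After op 3 (delete): buffer="nwojmtc" (len 7), cursors c1@0 c2@5, authorship .......
After op 4 (insert('w')): buffer="wnwojmwtc" (len 9), cursors c1@1 c2@7, authorship 1.....2..
Authorship (.=original, N=cursor N): 1 . . . . . 2 . .
Index 4: author = original

Answer: original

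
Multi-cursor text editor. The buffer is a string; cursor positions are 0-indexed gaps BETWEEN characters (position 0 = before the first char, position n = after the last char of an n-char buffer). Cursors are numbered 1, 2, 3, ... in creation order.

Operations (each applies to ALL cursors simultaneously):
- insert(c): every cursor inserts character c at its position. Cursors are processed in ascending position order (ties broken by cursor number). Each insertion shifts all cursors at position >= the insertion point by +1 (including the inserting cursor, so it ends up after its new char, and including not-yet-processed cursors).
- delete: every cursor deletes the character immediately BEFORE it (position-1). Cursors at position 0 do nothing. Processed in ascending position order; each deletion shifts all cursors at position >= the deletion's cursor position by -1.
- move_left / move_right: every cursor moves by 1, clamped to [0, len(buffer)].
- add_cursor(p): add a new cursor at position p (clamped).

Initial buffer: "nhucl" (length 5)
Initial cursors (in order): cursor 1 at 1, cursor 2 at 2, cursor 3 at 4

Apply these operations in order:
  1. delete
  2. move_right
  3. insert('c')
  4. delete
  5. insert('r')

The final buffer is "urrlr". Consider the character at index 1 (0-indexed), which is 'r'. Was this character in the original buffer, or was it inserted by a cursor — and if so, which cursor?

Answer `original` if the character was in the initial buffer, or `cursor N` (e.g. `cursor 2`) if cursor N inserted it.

After op 1 (delete): buffer="ul" (len 2), cursors c1@0 c2@0 c3@1, authorship ..
After op 2 (move_right): buffer="ul" (len 2), cursors c1@1 c2@1 c3@2, authorship ..
After op 3 (insert('c')): buffer="ucclc" (len 5), cursors c1@3 c2@3 c3@5, authorship .12.3
After op 4 (delete): buffer="ul" (len 2), cursors c1@1 c2@1 c3@2, authorship ..
After op 5 (insert('r')): buffer="urrlr" (len 5), cursors c1@3 c2@3 c3@5, authorship .12.3
Authorship (.=original, N=cursor N): . 1 2 . 3
Index 1: author = 1

Answer: cursor 1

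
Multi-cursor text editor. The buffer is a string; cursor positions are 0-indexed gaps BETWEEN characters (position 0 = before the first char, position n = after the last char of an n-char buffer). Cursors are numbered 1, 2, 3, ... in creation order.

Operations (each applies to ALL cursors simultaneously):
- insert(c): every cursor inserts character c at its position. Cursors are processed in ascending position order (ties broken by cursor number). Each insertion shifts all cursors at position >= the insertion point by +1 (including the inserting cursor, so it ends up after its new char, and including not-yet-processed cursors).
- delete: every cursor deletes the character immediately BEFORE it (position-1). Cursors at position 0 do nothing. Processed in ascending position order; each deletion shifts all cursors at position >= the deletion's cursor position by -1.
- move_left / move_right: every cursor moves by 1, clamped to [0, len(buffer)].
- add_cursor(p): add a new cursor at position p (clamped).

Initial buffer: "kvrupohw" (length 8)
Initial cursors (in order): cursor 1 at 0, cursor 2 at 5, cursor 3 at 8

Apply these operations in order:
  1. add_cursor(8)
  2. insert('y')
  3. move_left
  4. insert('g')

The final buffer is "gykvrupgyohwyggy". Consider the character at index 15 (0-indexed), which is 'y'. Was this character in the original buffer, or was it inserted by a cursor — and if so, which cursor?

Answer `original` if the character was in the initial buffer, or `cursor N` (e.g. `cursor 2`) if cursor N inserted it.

After op 1 (add_cursor(8)): buffer="kvrupohw" (len 8), cursors c1@0 c2@5 c3@8 c4@8, authorship ........
After op 2 (insert('y')): buffer="ykvrupyohwyy" (len 12), cursors c1@1 c2@7 c3@12 c4@12, authorship 1.....2...34
After op 3 (move_left): buffer="ykvrupyohwyy" (len 12), cursors c1@0 c2@6 c3@11 c4@11, authorship 1.....2...34
After op 4 (insert('g')): buffer="gykvrupgyohwyggy" (len 16), cursors c1@1 c2@8 c3@15 c4@15, authorship 11.....22...3344
Authorship (.=original, N=cursor N): 1 1 . . . . . 2 2 . . . 3 3 4 4
Index 15: author = 4

Answer: cursor 4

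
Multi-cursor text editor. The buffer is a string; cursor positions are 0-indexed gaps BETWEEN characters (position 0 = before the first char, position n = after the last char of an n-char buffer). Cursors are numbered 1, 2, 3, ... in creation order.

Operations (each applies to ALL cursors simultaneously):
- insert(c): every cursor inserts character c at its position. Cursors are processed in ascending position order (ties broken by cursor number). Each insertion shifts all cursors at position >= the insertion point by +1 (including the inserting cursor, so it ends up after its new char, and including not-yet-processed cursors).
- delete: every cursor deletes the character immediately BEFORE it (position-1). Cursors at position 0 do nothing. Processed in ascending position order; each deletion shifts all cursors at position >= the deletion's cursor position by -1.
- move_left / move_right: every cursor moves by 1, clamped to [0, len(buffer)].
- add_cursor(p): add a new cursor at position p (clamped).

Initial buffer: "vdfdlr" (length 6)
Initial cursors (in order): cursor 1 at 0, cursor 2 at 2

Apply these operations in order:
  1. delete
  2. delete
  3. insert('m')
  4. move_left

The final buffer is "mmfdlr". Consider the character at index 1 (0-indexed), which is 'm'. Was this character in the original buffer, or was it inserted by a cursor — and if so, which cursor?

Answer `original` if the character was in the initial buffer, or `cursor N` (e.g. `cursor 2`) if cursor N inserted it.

After op 1 (delete): buffer="vfdlr" (len 5), cursors c1@0 c2@1, authorship .....
After op 2 (delete): buffer="fdlr" (len 4), cursors c1@0 c2@0, authorship ....
After op 3 (insert('m')): buffer="mmfdlr" (len 6), cursors c1@2 c2@2, authorship 12....
After op 4 (move_left): buffer="mmfdlr" (len 6), cursors c1@1 c2@1, authorship 12....
Authorship (.=original, N=cursor N): 1 2 . . . .
Index 1: author = 2

Answer: cursor 2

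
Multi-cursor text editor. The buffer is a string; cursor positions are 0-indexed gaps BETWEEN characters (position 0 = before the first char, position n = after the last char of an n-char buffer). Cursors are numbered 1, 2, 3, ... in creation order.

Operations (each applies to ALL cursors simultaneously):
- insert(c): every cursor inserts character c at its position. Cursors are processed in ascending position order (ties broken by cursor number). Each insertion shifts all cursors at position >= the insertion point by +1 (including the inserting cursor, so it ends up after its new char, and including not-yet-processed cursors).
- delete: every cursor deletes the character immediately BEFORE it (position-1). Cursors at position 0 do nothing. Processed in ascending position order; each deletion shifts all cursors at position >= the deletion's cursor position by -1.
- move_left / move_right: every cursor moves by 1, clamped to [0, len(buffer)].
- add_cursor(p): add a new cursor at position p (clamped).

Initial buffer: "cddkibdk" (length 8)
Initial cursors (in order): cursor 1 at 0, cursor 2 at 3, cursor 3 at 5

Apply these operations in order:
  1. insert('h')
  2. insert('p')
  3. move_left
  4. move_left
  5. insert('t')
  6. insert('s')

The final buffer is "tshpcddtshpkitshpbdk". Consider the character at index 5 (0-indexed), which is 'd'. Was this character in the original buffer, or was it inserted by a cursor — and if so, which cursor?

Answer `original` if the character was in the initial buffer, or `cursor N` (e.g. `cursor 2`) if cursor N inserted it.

Answer: original

Derivation:
After op 1 (insert('h')): buffer="hcddhkihbdk" (len 11), cursors c1@1 c2@5 c3@8, authorship 1...2..3...
After op 2 (insert('p')): buffer="hpcddhpkihpbdk" (len 14), cursors c1@2 c2@7 c3@11, authorship 11...22..33...
After op 3 (move_left): buffer="hpcddhpkihpbdk" (len 14), cursors c1@1 c2@6 c3@10, authorship 11...22..33...
After op 4 (move_left): buffer="hpcddhpkihpbdk" (len 14), cursors c1@0 c2@5 c3@9, authorship 11...22..33...
After op 5 (insert('t')): buffer="thpcddthpkithpbdk" (len 17), cursors c1@1 c2@7 c3@12, authorship 111...222..333...
After op 6 (insert('s')): buffer="tshpcddtshpkitshpbdk" (len 20), cursors c1@2 c2@9 c3@15, authorship 1111...2222..3333...
Authorship (.=original, N=cursor N): 1 1 1 1 . . . 2 2 2 2 . . 3 3 3 3 . . .
Index 5: author = original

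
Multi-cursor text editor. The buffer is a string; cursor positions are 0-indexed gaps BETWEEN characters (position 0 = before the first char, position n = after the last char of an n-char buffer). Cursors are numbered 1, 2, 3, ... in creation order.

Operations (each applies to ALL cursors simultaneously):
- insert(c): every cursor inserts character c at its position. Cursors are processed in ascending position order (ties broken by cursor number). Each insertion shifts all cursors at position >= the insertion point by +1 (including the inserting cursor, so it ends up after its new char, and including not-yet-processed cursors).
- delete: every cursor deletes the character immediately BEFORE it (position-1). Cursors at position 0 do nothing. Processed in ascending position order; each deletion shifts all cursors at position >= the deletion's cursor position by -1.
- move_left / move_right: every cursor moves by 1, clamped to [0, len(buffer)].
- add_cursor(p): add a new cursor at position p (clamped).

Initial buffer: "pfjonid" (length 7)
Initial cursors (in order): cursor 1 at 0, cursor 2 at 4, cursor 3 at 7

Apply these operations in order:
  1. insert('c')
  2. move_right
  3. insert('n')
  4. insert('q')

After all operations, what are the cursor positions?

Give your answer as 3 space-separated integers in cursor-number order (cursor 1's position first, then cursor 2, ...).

After op 1 (insert('c')): buffer="cpfjocnidc" (len 10), cursors c1@1 c2@6 c3@10, authorship 1....2...3
After op 2 (move_right): buffer="cpfjocnidc" (len 10), cursors c1@2 c2@7 c3@10, authorship 1....2...3
After op 3 (insert('n')): buffer="cpnfjocnnidcn" (len 13), cursors c1@3 c2@9 c3@13, authorship 1.1...2.2..33
After op 4 (insert('q')): buffer="cpnqfjocnnqidcnq" (len 16), cursors c1@4 c2@11 c3@16, authorship 1.11...2.22..333

Answer: 4 11 16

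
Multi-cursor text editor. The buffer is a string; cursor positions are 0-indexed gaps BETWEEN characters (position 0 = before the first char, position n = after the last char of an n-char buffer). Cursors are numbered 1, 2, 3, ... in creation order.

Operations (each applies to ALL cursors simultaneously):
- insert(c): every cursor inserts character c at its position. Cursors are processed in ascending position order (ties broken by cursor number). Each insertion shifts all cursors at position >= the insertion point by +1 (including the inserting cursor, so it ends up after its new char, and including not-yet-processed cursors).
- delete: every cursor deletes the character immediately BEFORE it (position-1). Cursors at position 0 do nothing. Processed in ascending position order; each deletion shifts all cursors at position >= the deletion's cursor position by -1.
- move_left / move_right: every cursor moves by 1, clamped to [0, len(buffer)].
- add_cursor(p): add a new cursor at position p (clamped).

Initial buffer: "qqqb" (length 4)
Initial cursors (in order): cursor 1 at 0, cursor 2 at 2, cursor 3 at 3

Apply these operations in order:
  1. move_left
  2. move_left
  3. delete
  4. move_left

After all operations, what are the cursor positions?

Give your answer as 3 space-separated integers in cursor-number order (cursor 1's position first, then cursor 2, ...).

After op 1 (move_left): buffer="qqqb" (len 4), cursors c1@0 c2@1 c3@2, authorship ....
After op 2 (move_left): buffer="qqqb" (len 4), cursors c1@0 c2@0 c3@1, authorship ....
After op 3 (delete): buffer="qqb" (len 3), cursors c1@0 c2@0 c3@0, authorship ...
After op 4 (move_left): buffer="qqb" (len 3), cursors c1@0 c2@0 c3@0, authorship ...

Answer: 0 0 0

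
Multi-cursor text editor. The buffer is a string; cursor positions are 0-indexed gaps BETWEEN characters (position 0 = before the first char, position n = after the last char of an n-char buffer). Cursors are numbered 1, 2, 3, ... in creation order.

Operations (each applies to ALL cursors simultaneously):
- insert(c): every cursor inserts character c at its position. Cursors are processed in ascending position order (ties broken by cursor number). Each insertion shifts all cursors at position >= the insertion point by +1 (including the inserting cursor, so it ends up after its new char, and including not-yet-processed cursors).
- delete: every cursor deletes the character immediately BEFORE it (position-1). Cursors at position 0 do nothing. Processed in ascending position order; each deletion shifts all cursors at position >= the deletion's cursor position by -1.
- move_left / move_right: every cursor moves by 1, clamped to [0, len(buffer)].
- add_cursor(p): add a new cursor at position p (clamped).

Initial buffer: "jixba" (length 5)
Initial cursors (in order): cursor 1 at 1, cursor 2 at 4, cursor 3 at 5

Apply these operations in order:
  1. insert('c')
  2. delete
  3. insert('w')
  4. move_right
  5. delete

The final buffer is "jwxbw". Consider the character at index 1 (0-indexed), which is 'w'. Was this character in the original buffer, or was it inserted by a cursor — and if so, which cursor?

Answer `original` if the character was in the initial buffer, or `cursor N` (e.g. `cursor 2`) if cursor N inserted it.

Answer: cursor 1

Derivation:
After op 1 (insert('c')): buffer="jcixbcac" (len 8), cursors c1@2 c2@6 c3@8, authorship .1...2.3
After op 2 (delete): buffer="jixba" (len 5), cursors c1@1 c2@4 c3@5, authorship .....
After op 3 (insert('w')): buffer="jwixbwaw" (len 8), cursors c1@2 c2@6 c3@8, authorship .1...2.3
After op 4 (move_right): buffer="jwixbwaw" (len 8), cursors c1@3 c2@7 c3@8, authorship .1...2.3
After op 5 (delete): buffer="jwxbw" (len 5), cursors c1@2 c2@5 c3@5, authorship .1..2
Authorship (.=original, N=cursor N): . 1 . . 2
Index 1: author = 1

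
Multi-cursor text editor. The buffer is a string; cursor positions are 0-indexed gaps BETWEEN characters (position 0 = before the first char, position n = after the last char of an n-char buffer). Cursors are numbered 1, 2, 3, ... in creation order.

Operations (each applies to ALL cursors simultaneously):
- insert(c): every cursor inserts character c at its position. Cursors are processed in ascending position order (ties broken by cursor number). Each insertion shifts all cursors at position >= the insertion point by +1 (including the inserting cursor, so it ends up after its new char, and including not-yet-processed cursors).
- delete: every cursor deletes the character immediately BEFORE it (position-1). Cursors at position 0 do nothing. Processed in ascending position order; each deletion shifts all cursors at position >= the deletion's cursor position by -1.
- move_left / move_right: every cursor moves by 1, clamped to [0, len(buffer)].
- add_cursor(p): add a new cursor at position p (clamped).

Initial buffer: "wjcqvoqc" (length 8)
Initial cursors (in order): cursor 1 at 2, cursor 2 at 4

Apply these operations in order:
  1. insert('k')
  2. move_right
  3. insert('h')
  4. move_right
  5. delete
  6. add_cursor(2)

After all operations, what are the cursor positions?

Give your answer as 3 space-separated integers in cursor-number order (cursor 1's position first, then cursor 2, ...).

Answer: 5 8 2

Derivation:
After op 1 (insert('k')): buffer="wjkcqkvoqc" (len 10), cursors c1@3 c2@6, authorship ..1..2....
After op 2 (move_right): buffer="wjkcqkvoqc" (len 10), cursors c1@4 c2@7, authorship ..1..2....
After op 3 (insert('h')): buffer="wjkchqkvhoqc" (len 12), cursors c1@5 c2@9, authorship ..1.1.2.2...
After op 4 (move_right): buffer="wjkchqkvhoqc" (len 12), cursors c1@6 c2@10, authorship ..1.1.2.2...
After op 5 (delete): buffer="wjkchkvhqc" (len 10), cursors c1@5 c2@8, authorship ..1.12.2..
After op 6 (add_cursor(2)): buffer="wjkchkvhqc" (len 10), cursors c3@2 c1@5 c2@8, authorship ..1.12.2..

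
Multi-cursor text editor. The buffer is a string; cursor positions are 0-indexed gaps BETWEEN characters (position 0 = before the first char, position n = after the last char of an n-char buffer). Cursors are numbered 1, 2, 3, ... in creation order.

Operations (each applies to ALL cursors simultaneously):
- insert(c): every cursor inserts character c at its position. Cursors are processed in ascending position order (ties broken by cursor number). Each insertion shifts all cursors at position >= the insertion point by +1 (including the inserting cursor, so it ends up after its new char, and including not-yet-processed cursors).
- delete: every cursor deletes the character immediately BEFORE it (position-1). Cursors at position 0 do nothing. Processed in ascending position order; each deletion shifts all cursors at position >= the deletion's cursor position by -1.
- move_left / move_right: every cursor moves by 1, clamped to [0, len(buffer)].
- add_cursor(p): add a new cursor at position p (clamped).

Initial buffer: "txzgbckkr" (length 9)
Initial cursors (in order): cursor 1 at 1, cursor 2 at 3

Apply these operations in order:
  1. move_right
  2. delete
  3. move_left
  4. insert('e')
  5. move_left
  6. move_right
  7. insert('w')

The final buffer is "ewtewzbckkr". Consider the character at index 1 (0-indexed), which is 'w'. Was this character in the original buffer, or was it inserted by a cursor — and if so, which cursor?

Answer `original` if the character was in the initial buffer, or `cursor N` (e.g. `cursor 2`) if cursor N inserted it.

Answer: cursor 1

Derivation:
After op 1 (move_right): buffer="txzgbckkr" (len 9), cursors c1@2 c2@4, authorship .........
After op 2 (delete): buffer="tzbckkr" (len 7), cursors c1@1 c2@2, authorship .......
After op 3 (move_left): buffer="tzbckkr" (len 7), cursors c1@0 c2@1, authorship .......
After op 4 (insert('e')): buffer="etezbckkr" (len 9), cursors c1@1 c2@3, authorship 1.2......
After op 5 (move_left): buffer="etezbckkr" (len 9), cursors c1@0 c2@2, authorship 1.2......
After op 6 (move_right): buffer="etezbckkr" (len 9), cursors c1@1 c2@3, authorship 1.2......
After op 7 (insert('w')): buffer="ewtewzbckkr" (len 11), cursors c1@2 c2@5, authorship 11.22......
Authorship (.=original, N=cursor N): 1 1 . 2 2 . . . . . .
Index 1: author = 1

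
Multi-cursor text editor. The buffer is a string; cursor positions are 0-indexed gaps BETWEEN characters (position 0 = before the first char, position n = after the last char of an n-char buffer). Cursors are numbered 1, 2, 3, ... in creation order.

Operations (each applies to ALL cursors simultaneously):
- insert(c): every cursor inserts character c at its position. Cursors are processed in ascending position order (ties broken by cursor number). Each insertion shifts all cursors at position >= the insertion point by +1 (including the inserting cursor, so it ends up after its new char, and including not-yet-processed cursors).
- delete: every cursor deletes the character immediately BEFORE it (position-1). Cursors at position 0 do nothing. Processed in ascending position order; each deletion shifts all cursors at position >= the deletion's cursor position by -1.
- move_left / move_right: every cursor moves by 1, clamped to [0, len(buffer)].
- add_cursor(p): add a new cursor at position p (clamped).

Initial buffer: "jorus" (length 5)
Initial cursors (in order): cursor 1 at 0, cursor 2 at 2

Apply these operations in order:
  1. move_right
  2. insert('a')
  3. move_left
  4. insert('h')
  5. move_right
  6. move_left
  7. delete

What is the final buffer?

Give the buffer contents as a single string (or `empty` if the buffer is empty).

Answer: jaoraus

Derivation:
After op 1 (move_right): buffer="jorus" (len 5), cursors c1@1 c2@3, authorship .....
After op 2 (insert('a')): buffer="jaoraus" (len 7), cursors c1@2 c2@5, authorship .1..2..
After op 3 (move_left): buffer="jaoraus" (len 7), cursors c1@1 c2@4, authorship .1..2..
After op 4 (insert('h')): buffer="jhaorhaus" (len 9), cursors c1@2 c2@6, authorship .11..22..
After op 5 (move_right): buffer="jhaorhaus" (len 9), cursors c1@3 c2@7, authorship .11..22..
After op 6 (move_left): buffer="jhaorhaus" (len 9), cursors c1@2 c2@6, authorship .11..22..
After op 7 (delete): buffer="jaoraus" (len 7), cursors c1@1 c2@4, authorship .1..2..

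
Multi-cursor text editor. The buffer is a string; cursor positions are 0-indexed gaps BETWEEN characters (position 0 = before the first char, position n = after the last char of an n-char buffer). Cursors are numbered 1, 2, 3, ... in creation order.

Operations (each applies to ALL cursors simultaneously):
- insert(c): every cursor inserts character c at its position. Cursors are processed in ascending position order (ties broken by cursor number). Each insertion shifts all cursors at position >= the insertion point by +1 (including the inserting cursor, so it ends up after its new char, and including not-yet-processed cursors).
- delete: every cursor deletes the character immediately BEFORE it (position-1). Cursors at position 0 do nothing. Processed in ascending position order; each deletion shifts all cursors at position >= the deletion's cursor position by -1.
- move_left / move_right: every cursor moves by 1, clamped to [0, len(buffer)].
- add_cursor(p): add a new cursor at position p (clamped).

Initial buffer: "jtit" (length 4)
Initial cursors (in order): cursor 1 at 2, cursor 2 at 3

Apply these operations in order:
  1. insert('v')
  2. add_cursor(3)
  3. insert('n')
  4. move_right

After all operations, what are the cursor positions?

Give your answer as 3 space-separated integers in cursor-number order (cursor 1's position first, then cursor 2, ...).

After op 1 (insert('v')): buffer="jtvivt" (len 6), cursors c1@3 c2@5, authorship ..1.2.
After op 2 (add_cursor(3)): buffer="jtvivt" (len 6), cursors c1@3 c3@3 c2@5, authorship ..1.2.
After op 3 (insert('n')): buffer="jtvnnivnt" (len 9), cursors c1@5 c3@5 c2@8, authorship ..113.22.
After op 4 (move_right): buffer="jtvnnivnt" (len 9), cursors c1@6 c3@6 c2@9, authorship ..113.22.

Answer: 6 9 6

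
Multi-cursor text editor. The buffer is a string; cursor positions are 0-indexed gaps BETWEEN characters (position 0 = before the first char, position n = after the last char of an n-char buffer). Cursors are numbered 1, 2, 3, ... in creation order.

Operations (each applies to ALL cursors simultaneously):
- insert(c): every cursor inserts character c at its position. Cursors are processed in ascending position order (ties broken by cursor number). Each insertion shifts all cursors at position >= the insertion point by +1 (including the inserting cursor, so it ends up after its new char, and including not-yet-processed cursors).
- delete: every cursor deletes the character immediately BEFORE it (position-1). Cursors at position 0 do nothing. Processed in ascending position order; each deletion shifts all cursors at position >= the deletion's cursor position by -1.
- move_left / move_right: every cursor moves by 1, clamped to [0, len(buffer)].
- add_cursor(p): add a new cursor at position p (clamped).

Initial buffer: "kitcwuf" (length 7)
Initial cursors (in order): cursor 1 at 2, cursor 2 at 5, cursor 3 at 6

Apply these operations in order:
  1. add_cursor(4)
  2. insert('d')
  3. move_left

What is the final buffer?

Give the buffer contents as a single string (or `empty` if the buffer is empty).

After op 1 (add_cursor(4)): buffer="kitcwuf" (len 7), cursors c1@2 c4@4 c2@5 c3@6, authorship .......
After op 2 (insert('d')): buffer="kidtcdwdudf" (len 11), cursors c1@3 c4@6 c2@8 c3@10, authorship ..1..4.2.3.
After op 3 (move_left): buffer="kidtcdwdudf" (len 11), cursors c1@2 c4@5 c2@7 c3@9, authorship ..1..4.2.3.

Answer: kidtcdwdudf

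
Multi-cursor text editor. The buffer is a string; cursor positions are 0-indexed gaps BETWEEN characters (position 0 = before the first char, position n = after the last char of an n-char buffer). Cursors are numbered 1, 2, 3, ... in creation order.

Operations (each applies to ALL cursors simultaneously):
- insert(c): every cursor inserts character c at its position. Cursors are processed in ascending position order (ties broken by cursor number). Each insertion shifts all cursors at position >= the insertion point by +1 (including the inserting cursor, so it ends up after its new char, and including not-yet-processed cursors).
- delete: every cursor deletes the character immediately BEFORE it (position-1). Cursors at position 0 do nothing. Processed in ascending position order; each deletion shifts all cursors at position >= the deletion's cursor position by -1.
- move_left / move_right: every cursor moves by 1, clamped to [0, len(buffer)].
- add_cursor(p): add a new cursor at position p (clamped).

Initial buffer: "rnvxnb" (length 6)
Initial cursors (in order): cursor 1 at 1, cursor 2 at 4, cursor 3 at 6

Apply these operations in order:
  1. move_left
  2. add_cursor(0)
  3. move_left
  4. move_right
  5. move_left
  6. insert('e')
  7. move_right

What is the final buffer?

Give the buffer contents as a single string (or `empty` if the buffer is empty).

Answer: eernevxenb

Derivation:
After op 1 (move_left): buffer="rnvxnb" (len 6), cursors c1@0 c2@3 c3@5, authorship ......
After op 2 (add_cursor(0)): buffer="rnvxnb" (len 6), cursors c1@0 c4@0 c2@3 c3@5, authorship ......
After op 3 (move_left): buffer="rnvxnb" (len 6), cursors c1@0 c4@0 c2@2 c3@4, authorship ......
After op 4 (move_right): buffer="rnvxnb" (len 6), cursors c1@1 c4@1 c2@3 c3@5, authorship ......
After op 5 (move_left): buffer="rnvxnb" (len 6), cursors c1@0 c4@0 c2@2 c3@4, authorship ......
After op 6 (insert('e')): buffer="eernevxenb" (len 10), cursors c1@2 c4@2 c2@5 c3@8, authorship 14..2..3..
After op 7 (move_right): buffer="eernevxenb" (len 10), cursors c1@3 c4@3 c2@6 c3@9, authorship 14..2..3..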